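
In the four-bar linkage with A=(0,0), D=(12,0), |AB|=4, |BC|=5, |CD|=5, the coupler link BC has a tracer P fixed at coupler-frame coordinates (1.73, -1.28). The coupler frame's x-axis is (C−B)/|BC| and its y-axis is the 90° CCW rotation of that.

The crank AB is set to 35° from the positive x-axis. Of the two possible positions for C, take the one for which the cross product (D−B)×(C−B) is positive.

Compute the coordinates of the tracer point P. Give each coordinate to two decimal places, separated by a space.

5.22 1.36

A=(0,0), D=(12.00,0)
B = A + 4.00·(cos35°, sin35°) = (3.2766, 2.2943)
|BD| = 9.0201
circle(B,5.00) ∩ circle(D,5.00): a=4.5100, h=2.1586
  candidates: C₊=(8.1874,3.2348) cross=19.471; C₋=(7.0892,-0.9405) cross=-19.471
  mode + wants cross > 0 → take C=(8.1874,3.2348) (cross=19.471)
ex = (C−B)/|BC| = (0.9822,0.1881); ey = (-0.1881,0.9822)
P = B + 1.73·ex + -1.28·ey = (5.2165,1.3626)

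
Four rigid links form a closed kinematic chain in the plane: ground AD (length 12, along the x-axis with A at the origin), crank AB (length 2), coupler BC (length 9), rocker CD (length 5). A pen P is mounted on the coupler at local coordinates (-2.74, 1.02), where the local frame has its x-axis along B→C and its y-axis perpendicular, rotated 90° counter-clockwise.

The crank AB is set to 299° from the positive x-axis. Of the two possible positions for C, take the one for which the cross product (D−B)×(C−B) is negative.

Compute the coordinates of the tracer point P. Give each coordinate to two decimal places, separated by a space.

-1.35 0.03

A=(0,0), D=(12.00,0)
B = A + 2.00·(cos299°, sin299°) = (0.9696, -1.7492)
|BD| = 11.1682
circle(B,9.00) ∩ circle(D,5.00): a=8.0912, h=3.9411
  candidates: C₊=(8.3437,3.4105) cross=44.015; C₋=(9.5783,-4.3744) cross=-44.015
  mode - wants cross < 0 → take C=(9.5783,-4.3744) (cross=-44.015)
ex = (C−B)/|BC| = (0.9565,-0.2917); ey = (0.2917,0.9565)
P = B + -2.74·ex + 1.02·ey = (-1.3537,0.0256)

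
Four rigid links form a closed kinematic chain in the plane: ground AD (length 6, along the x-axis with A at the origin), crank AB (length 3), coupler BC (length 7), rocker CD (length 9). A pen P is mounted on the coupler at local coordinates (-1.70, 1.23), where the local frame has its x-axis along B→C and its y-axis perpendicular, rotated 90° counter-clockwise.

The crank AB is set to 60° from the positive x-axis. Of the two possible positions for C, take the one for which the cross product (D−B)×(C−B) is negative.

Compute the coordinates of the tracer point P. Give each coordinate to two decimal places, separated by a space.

A=(0,0), D=(6.00,0)
B = A + 3.00·(cos60°, sin60°) = (1.5000, 2.5981)
|BD| = 5.1962
circle(B,7.00) ∩ circle(D,9.00): a=-0.4811, h=6.9834
  candidates: C₊=(4.5751,8.8865) cross=36.287; C₋=(-2.4084,-3.2092) cross=-36.287
  mode - wants cross < 0 → take C=(-2.4084,-3.2092) (cross=-36.287)
ex = (C−B)/|BC| = (-0.5583,-0.8296); ey = (0.8296,-0.5583)
P = B + -1.70·ex + 1.23·ey = (3.4696,3.3217)

3.47 3.32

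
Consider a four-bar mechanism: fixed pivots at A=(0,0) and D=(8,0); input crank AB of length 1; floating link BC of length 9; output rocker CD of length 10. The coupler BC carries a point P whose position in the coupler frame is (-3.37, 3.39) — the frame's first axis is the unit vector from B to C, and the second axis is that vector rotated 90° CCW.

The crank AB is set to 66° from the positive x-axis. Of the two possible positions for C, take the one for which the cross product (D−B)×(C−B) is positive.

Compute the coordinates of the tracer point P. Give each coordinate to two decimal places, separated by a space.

A=(0,0), D=(8.00,0)
B = A + 1.00·(cos66°, sin66°) = (0.4067, 0.9135)
|BD| = 7.6480
circle(B,9.00) ∩ circle(D,10.00): a=2.5819, h=8.6217
  candidates: C₊=(4.0000,9.1651) cross=65.939; C₋=(1.9403,-7.9548) cross=-65.939
  mode + wants cross > 0 → take C=(4.0000,9.1651) (cross=65.939)
ex = (C−B)/|BC| = (0.3992,0.9168); ey = (-0.9168,0.3992)
P = B + -3.37·ex + 3.39·ey = (-4.0468,-0.8228)

-4.05 -0.82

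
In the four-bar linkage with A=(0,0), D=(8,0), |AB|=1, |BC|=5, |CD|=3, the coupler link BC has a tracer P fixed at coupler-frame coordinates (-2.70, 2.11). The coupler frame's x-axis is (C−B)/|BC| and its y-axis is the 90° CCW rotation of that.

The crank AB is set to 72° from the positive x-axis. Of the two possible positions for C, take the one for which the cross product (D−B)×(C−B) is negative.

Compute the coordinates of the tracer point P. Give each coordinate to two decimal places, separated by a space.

A=(0,0), D=(8.00,0)
B = A + 1.00·(cos72°, sin72°) = (0.3090, 0.9511)
|BD| = 7.7496
circle(B,5.00) ∩ circle(D,3.00): a=4.9071, h=0.9594
  candidates: C₊=(5.2968,1.3010) cross=7.435; C₋=(5.0613,-0.6033) cross=-7.435
  mode - wants cross < 0 → take C=(5.0613,-0.6033) (cross=-7.435)
ex = (C−B)/|BC| = (0.9505,-0.3109); ey = (0.3109,0.9505)
P = B + -2.70·ex + 2.11·ey = (-1.6013,3.7959)

-1.60 3.80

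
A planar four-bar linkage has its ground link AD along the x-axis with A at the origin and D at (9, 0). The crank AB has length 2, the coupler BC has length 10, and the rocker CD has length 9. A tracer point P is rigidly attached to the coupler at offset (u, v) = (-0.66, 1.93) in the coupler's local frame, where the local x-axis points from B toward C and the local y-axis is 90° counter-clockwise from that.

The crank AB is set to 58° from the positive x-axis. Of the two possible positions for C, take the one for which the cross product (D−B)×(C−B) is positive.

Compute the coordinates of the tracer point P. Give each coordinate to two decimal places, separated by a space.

A=(0,0), D=(9.00,0)
B = A + 2.00·(cos58°, sin58°) = (1.0598, 1.6961)
|BD| = 8.1193
circle(B,10.00) ∩ circle(D,9.00): a=5.2297, h=8.5235
  candidates: C₊=(7.9547,8.9391) cross=69.205; C₋=(4.3936,-7.7318) cross=-69.205
  mode + wants cross > 0 → take C=(7.9547,8.9391) (cross=69.205)
ex = (C−B)/|BC| = (0.6895,0.7243); ey = (-0.7243,0.6895)
P = B + -0.66·ex + 1.93·ey = (-0.7931,2.5488)

-0.79 2.55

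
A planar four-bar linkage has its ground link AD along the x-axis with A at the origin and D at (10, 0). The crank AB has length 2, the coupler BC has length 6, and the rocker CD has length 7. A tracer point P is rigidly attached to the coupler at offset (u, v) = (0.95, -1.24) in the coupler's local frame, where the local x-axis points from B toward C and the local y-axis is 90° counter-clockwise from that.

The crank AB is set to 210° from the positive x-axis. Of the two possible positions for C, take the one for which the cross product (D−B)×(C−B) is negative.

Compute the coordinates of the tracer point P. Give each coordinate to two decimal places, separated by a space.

-1.33 -2.51

A=(0,0), D=(10.00,0)
B = A + 2.00·(cos210°, sin210°) = (-1.7321, -1.0000)
|BD| = 11.7746
circle(B,6.00) ∩ circle(D,7.00): a=5.3353, h=2.7450
  candidates: C₊=(3.3508,2.1882) cross=32.321; C₋=(3.8171,-3.2820) cross=-32.321
  mode - wants cross < 0 → take C=(3.8171,-3.2820) (cross=-32.321)
ex = (C−B)/|BC| = (0.9249,-0.3803); ey = (0.3803,0.9249)
P = B + 0.95·ex + -1.24·ey = (-1.3250,-2.5081)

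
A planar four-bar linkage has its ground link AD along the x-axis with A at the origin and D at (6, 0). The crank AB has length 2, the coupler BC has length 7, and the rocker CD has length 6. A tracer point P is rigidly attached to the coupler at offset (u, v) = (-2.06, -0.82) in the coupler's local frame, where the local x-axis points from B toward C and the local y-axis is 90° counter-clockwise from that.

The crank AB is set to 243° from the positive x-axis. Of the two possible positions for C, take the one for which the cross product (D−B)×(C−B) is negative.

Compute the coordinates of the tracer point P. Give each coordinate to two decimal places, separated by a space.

-3.06 -1.24

A=(0,0), D=(6.00,0)
B = A + 2.00·(cos243°, sin243°) = (-0.9080, -1.7820)
|BD| = 7.1341
circle(B,7.00) ∩ circle(D,6.00): a=4.4782, h=5.3801
  candidates: C₊=(2.0844,4.5462) cross=38.383; C₋=(4.7721,-5.8730) cross=-38.383
  mode - wants cross < 0 → take C=(4.7721,-5.8730) (cross=-38.383)
ex = (C−B)/|BC| = (0.8114,-0.5844); ey = (0.5844,0.8114)
P = B + -2.06·ex + -0.82·ey = (-3.0588,-1.2435)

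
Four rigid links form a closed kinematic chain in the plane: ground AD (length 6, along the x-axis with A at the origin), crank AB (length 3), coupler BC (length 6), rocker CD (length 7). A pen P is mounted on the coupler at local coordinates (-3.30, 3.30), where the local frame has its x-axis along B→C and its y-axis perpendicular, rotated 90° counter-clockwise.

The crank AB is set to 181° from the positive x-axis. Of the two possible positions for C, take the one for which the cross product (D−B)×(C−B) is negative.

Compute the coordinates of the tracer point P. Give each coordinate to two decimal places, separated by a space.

A=(0,0), D=(6.00,0)
B = A + 3.00·(cos181°, sin181°) = (-2.9995, -0.0524)
|BD| = 8.9997
circle(B,6.00) ∩ circle(D,7.00): a=3.7776, h=4.6615
  candidates: C₊=(0.7509,4.6311) cross=41.952; C₋=(0.8051,-4.6918) cross=-41.952
  mode - wants cross < 0 → take C=(0.8051,-4.6918) (cross=-41.952)
ex = (C−B)/|BC| = (0.6341,-0.7732); ey = (0.7732,0.6341)
P = B + -3.30·ex + 3.30·ey = (-2.5404,4.5919)

-2.54 4.59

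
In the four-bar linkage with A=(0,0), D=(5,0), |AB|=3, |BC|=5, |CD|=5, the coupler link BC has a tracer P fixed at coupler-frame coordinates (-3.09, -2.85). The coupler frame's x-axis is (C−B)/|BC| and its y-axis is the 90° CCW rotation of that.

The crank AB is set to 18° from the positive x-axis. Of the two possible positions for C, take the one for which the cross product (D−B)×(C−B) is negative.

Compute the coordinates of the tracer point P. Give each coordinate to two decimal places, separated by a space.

0.57 4.46

A=(0,0), D=(5.00,0)
B = A + 3.00·(cos18°, sin18°) = (2.8532, 0.9271)
|BD| = 2.3384
circle(B,5.00) ∩ circle(D,5.00): a=1.1692, h=4.8614
  candidates: C₊=(5.8538,4.9266) cross=11.368; C₋=(1.9993,-3.9995) cross=-11.368
  mode - wants cross < 0 → take C=(1.9993,-3.9995) (cross=-11.368)
ex = (C−B)/|BC| = (-0.1708,-0.9853); ey = (0.9853,-0.1708)
P = B + -3.09·ex + -2.85·ey = (0.5727,4.4583)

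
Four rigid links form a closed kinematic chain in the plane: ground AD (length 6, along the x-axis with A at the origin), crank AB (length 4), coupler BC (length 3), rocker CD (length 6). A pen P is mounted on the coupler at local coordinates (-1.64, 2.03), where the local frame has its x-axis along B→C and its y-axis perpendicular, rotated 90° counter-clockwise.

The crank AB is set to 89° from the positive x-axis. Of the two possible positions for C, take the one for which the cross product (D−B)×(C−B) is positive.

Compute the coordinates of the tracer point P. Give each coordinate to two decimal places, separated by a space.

A=(0,0), D=(6.00,0)
B = A + 4.00·(cos89°, sin89°) = (0.0698, 3.9994)
|BD| = 7.1528
circle(B,3.00) ∩ circle(D,6.00): a=1.6890, h=2.4794
  candidates: C₊=(2.8564,5.1106) cross=17.734; C₋=(0.0838,0.9994) cross=-17.734
  mode + wants cross > 0 → take C=(2.8564,5.1106) (cross=17.734)
ex = (C−B)/|BC| = (0.9289,0.3704); ey = (-0.3704,0.9289)
P = B + -1.64·ex + 2.03·ey = (-2.2054,5.2776)

-2.21 5.28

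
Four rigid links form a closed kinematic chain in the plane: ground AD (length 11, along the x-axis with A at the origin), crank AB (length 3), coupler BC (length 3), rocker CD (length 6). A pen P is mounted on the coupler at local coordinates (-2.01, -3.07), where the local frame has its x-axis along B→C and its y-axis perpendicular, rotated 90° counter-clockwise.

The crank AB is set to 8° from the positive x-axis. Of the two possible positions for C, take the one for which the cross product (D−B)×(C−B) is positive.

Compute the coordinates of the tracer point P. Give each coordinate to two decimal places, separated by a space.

3.13 -3.25

A=(0,0), D=(11.00,0)
B = A + 3.00·(cos8°, sin8°) = (2.9708, 0.4175)
|BD| = 8.0400
circle(B,3.00) ∩ circle(D,6.00): a=2.3409, h=1.8762
  candidates: C₊=(5.4060,2.1696) cross=15.085; C₋=(5.2111,-1.5777) cross=-15.085
  mode + wants cross > 0 → take C=(5.4060,2.1696) (cross=15.085)
ex = (C−B)/|BC| = (0.8117,0.5840); ey = (-0.5840,0.8117)
P = B + -2.01·ex + -3.07·ey = (3.1322,-3.2484)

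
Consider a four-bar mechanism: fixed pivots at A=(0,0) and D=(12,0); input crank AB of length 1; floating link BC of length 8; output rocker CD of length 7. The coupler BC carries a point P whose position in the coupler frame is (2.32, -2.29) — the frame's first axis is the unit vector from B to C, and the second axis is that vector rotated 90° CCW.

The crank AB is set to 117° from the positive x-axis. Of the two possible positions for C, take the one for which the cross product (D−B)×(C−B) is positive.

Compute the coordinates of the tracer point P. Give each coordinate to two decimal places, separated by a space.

2.65 -0.09

A=(0,0), D=(12.00,0)
B = A + 1.00·(cos117°, sin117°) = (-0.4540, 0.8910)
|BD| = 12.4858
circle(B,8.00) ∩ circle(D,7.00): a=6.8436, h=4.1431
  candidates: C₊=(6.6678,4.5352) cross=51.730; C₋=(6.0765,-3.7299) cross=-51.730
  mode + wants cross > 0 → take C=(6.6678,4.5352) (cross=51.730)
ex = (C−B)/|BC| = (0.8902,0.4555); ey = (-0.4555,0.8902)
P = B + 2.32·ex + -2.29·ey = (2.6545,-0.0908)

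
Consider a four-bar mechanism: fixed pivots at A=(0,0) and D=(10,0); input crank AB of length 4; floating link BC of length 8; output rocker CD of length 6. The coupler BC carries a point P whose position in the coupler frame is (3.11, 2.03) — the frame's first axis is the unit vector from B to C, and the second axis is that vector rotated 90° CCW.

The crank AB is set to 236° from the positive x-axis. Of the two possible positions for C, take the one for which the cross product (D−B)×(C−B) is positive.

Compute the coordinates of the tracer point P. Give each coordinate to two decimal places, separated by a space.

A=(0,0), D=(10.00,0)
B = A + 4.00·(cos236°, sin236°) = (-2.2368, -3.3162)
|BD| = 12.6781
circle(B,8.00) ∩ circle(D,6.00): a=7.4433, h=2.9320
  candidates: C₊=(4.1805,1.4607) cross=37.173; C₋=(5.7143,-4.1992) cross=-37.173
  mode + wants cross > 0 → take C=(4.1805,1.4607) (cross=37.173)
ex = (C−B)/|BC| = (0.8022,0.5971); ey = (-0.5971,0.8022)
P = B + 3.11·ex + 2.03·ey = (-0.9542,0.1692)

-0.95 0.17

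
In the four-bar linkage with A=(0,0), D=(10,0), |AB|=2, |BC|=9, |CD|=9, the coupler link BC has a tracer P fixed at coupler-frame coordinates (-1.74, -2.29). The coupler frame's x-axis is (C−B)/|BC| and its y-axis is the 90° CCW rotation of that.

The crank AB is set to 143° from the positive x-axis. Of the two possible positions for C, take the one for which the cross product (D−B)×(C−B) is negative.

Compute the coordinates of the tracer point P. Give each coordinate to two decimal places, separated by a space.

A=(0,0), D=(10.00,0)
B = A + 2.00·(cos143°, sin143°) = (-1.5973, 1.2036)
|BD| = 11.6596
circle(B,9.00) ∩ circle(D,9.00): a=5.8298, h=6.8566
  candidates: C₊=(4.9092,7.4218) cross=79.946; C₋=(3.4935,-6.2182) cross=-79.946
  mode - wants cross < 0 → take C=(3.4935,-6.2182) (cross=-79.946)
ex = (C−B)/|BC| = (0.5656,-0.8246); ey = (0.8246,0.5656)
P = B + -1.74·ex + -2.29·ey = (-4.4699,1.3432)

-4.47 1.34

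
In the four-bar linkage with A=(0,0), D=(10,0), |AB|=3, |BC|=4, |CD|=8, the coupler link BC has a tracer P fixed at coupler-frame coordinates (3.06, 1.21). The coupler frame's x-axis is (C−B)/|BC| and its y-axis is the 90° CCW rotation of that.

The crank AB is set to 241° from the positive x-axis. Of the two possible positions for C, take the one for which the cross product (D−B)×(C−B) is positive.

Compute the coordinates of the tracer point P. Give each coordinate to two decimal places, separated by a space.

A=(0,0), D=(10.00,0)
B = A + 3.00·(cos241°, sin241°) = (-1.4544, -2.6239)
|BD| = 11.7511
circle(B,4.00) ∩ circle(D,8.00): a=3.8332, h=1.1431
  candidates: C₊=(2.0268,-0.6537) cross=13.432; C₋=(2.5372,-2.8822) cross=-13.432
  mode + wants cross > 0 → take C=(2.0268,-0.6537) (cross=13.432)
ex = (C−B)/|BC| = (0.8703,0.4925); ey = (-0.4925,0.8703)
P = B + 3.06·ex + 1.21·ey = (0.6127,-0.0637)

0.61 -0.06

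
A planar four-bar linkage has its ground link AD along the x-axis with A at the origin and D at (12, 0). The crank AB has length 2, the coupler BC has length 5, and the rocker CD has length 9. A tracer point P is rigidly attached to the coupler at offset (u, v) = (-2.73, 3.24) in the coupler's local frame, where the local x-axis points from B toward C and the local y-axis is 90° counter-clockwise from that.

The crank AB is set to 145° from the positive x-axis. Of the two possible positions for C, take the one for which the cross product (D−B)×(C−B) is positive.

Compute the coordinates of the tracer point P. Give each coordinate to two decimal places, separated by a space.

-4.96 3.77

A=(0,0), D=(12.00,0)
B = A + 2.00·(cos145°, sin145°) = (-1.6383, 1.1472)
|BD| = 13.6865
circle(B,5.00) ∩ circle(D,9.00): a=4.7974, h=1.4088
  candidates: C₊=(3.2603,2.1489) cross=19.282; C₋=(3.0241,-0.6588) cross=-19.282
  mode + wants cross > 0 → take C=(3.2603,2.1489) (cross=19.282)
ex = (C−B)/|BC| = (0.9797,0.2004); ey = (-0.2004,0.9797)
P = B + -2.73·ex + 3.24·ey = (-4.9621,3.7745)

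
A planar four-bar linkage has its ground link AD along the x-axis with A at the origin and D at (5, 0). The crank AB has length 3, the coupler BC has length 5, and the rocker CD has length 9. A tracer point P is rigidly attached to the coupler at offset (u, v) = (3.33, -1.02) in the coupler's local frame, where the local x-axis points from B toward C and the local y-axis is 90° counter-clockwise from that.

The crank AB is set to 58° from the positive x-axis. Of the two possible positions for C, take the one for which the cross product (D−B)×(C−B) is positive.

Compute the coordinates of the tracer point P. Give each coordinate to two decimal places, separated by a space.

A=(0,0), D=(5.00,0)
B = A + 3.00·(cos58°, sin58°) = (1.5898, 2.5441)
|BD| = 4.2547
circle(B,5.00) ∩ circle(D,9.00): a=-4.4536, h=2.2727
  candidates: C₊=(-0.6209,7.0289) cross=9.670; C₋=(-3.3389,3.3856) cross=-9.670
  mode + wants cross > 0 → take C=(-0.6209,7.0289) (cross=9.670)
ex = (C−B)/|BC| = (-0.4421,0.8969); ey = (-0.8969,-0.4421)
P = B + 3.33·ex + -1.02·ey = (1.0323,5.9820)

1.03 5.98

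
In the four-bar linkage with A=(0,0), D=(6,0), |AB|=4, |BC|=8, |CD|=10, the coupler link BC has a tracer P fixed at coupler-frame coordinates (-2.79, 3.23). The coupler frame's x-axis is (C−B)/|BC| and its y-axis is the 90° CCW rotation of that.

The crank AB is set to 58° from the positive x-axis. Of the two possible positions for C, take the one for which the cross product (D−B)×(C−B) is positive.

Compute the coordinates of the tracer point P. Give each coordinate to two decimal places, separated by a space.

-2.12 2.93

A=(0,0), D=(6.00,0)
B = A + 4.00·(cos58°, sin58°) = (2.1197, 3.3922)
|BD| = 5.1540
circle(B,8.00) ∩ circle(D,10.00): a=-0.9154, h=7.9475
  candidates: C₊=(6.6612,9.9781) cross=40.961; C₋=(-3.8003,-1.9887) cross=-40.961
  mode + wants cross > 0 → take C=(6.6612,9.9781) (cross=40.961)
ex = (C−B)/|BC| = (0.5677,0.8232); ey = (-0.8232,0.5677)
P = B + -2.79·ex + 3.23·ey = (-2.1233,2.9290)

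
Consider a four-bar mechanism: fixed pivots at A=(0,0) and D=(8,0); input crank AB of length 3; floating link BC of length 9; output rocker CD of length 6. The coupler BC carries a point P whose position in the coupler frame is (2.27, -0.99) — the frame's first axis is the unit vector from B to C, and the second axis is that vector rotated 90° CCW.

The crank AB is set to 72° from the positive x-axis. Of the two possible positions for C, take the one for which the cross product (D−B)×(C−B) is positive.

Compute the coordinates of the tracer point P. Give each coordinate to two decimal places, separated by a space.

A=(0,0), D=(8.00,0)
B = A + 3.00·(cos72°, sin72°) = (0.9271, 2.8532)
|BD| = 7.6267
circle(B,9.00) ∩ circle(D,6.00): a=6.7635, h=5.9376
  candidates: C₊=(9.4207,5.8294) cross=45.284; C₋=(4.9782,-5.1835) cross=-45.284
  mode + wants cross > 0 → take C=(9.4207,5.8294) (cross=45.284)
ex = (C−B)/|BC| = (0.9437,0.3307); ey = (-0.3307,0.9437)
P = B + 2.27·ex + -0.99·ey = (3.3967,2.6695)

3.40 2.67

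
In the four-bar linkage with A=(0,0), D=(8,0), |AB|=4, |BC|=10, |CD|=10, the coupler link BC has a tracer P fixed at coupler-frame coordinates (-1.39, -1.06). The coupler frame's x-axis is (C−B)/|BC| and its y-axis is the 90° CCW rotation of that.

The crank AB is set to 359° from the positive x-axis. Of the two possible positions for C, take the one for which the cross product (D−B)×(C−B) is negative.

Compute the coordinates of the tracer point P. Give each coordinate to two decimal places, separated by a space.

2.66 1.06

A=(0,0), D=(8.00,0)
B = A + 4.00·(cos359°, sin359°) = (3.9994, -0.0698)
|BD| = 4.0012
circle(B,10.00) ∩ circle(D,10.00): a=2.0006, h=9.7978
  candidates: C₊=(5.8288,9.7614) cross=39.203; C₋=(6.1706,-9.8312) cross=-39.203
  mode - wants cross < 0 → take C=(6.1706,-9.8312) (cross=-39.203)
ex = (C−B)/|BC| = (0.2171,-0.9761); ey = (0.9761,0.2171)
P = B + -1.39·ex + -1.06·ey = (2.6629,1.0569)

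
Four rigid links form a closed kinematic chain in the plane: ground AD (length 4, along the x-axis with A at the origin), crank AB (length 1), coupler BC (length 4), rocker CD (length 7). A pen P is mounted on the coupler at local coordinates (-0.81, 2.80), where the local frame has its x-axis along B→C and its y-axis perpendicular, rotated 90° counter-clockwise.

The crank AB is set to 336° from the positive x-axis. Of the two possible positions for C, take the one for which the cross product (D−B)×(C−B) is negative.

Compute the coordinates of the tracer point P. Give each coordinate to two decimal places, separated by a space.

A=(0,0), D=(4.00,0)
B = A + 1.00·(cos336°, sin336°) = (0.9135, -0.4067)
|BD| = 3.1131
circle(B,4.00) ∩ circle(D,7.00): a=-3.7435, h=1.4092
  candidates: C₊=(-2.9820,0.5013) cross=4.387; C₋=(-2.6138,-2.2930) cross=-4.387
  mode - wants cross < 0 → take C=(-2.6138,-2.2930) (cross=-4.387)
ex = (C−B)/|BC| = (-0.8818,-0.4716); ey = (0.4716,-0.8818)
P = B + -0.81·ex + 2.80·ey = (2.9482,-2.4939)

2.95 -2.49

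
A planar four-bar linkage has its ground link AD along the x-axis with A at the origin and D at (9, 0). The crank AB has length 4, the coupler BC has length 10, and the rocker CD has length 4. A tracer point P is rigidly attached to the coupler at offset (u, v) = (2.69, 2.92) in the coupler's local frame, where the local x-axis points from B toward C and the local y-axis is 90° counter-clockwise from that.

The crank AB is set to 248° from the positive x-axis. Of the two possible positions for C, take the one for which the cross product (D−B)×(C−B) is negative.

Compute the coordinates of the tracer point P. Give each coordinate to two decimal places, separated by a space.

1.27 -0.86

A=(0,0), D=(9.00,0)
B = A + 4.00·(cos248°, sin248°) = (-1.4984, -3.7087)
|BD| = 11.1343
circle(B,10.00) ∩ circle(D,4.00): a=9.3393, h=3.5746
  candidates: C₊=(6.1168,2.7726) cross=39.801; C₋=(8.4982,-3.9684) cross=-39.801
  mode - wants cross < 0 → take C=(8.4982,-3.9684) (cross=-39.801)
ex = (C−B)/|BC| = (0.9997,-0.0260); ey = (0.0260,0.9997)
P = B + 2.69·ex + 2.92·ey = (1.2665,-0.8596)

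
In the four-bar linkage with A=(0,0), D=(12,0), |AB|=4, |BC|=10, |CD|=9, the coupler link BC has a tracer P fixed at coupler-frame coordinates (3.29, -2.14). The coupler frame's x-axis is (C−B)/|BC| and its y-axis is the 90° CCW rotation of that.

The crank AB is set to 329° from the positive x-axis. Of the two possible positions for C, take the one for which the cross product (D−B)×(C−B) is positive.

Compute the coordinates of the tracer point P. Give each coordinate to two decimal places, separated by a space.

A=(0,0), D=(12.00,0)
B = A + 4.00·(cos329°, sin329°) = (3.4287, -2.0602)
|BD| = 8.8154
circle(B,10.00) ∩ circle(D,9.00): a=5.4854, h=8.3613
  candidates: C₊=(6.8081,7.3515) cross=73.708; C₋=(10.7162,-8.9080) cross=-73.708
  mode + wants cross > 0 → take C=(6.8081,7.3515) (cross=73.708)
ex = (C−B)/|BC| = (0.3379,0.9412); ey = (-0.9412,0.3379)
P = B + 3.29·ex + -2.14·ey = (6.5546,0.3131)

6.55 0.31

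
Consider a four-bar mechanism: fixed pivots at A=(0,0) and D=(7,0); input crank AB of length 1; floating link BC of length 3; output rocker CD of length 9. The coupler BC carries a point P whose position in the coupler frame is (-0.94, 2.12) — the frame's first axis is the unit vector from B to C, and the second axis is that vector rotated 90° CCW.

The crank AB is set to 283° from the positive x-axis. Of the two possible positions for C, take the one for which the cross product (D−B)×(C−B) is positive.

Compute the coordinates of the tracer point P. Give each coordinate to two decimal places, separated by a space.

A=(0,0), D=(7.00,0)
B = A + 1.00·(cos283°, sin283°) = (0.2250, -0.9744)
|BD| = 6.8448
circle(B,3.00) ∩ circle(D,9.00): a=-1.8371, h=2.3717
  candidates: C₊=(-1.9311,1.1117) cross=16.234; C₋=(-1.2558,-3.5834) cross=-16.234
  mode + wants cross > 0 → take C=(-1.9311,1.1117) (cross=16.234)
ex = (C−B)/|BC| = (-0.7187,0.6953); ey = (-0.6953,-0.7187)
P = B + -0.94·ex + 2.12·ey = (-0.5736,-3.1516)

-0.57 -3.15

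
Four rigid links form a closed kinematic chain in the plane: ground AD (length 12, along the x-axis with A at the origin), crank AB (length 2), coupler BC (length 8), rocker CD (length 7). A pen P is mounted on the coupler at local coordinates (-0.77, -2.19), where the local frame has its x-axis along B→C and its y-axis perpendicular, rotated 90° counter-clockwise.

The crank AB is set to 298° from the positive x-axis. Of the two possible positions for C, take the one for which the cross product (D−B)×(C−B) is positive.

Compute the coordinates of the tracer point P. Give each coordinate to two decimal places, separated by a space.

A=(0,0), D=(12.00,0)
B = A + 2.00·(cos298°, sin298°) = (0.9389, -1.7659)
|BD| = 11.2011
circle(B,8.00) ∩ circle(D,7.00): a=6.2701, h=4.9684
  candidates: C₊=(6.3474,4.1289) cross=55.652; C₋=(7.9140,-5.6837) cross=-55.652
  mode + wants cross > 0 → take C=(6.3474,4.1289) (cross=55.652)
ex = (C−B)/|BC| = (0.6761,0.7369); ey = (-0.7369,0.6761)
P = B + -0.77·ex + -2.19·ey = (2.0321,-3.8138)

2.03 -3.81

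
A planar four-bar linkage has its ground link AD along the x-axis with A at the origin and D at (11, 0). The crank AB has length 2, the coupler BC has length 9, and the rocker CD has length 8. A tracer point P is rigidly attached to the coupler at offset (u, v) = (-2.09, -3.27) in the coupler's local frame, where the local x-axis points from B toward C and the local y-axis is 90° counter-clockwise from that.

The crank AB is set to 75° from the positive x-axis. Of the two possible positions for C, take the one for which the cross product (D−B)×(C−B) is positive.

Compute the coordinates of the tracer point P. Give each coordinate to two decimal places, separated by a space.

A=(0,0), D=(11.00,0)
B = A + 2.00·(cos75°, sin75°) = (0.5176, 1.9319)
|BD| = 10.6589
circle(B,9.00) ∩ circle(D,8.00): a=6.1269, h=6.5925
  candidates: C₊=(7.7379,7.3047) cross=70.269; C₋=(5.3482,-5.6619) cross=-70.269
  mode + wants cross > 0 → take C=(7.7379,7.3047) (cross=70.269)
ex = (C−B)/|BC| = (0.8023,0.5970); ey = (-0.5970,0.8023)
P = B + -2.09·ex + -3.27·ey = (0.7931,-1.9392)

0.79 -1.94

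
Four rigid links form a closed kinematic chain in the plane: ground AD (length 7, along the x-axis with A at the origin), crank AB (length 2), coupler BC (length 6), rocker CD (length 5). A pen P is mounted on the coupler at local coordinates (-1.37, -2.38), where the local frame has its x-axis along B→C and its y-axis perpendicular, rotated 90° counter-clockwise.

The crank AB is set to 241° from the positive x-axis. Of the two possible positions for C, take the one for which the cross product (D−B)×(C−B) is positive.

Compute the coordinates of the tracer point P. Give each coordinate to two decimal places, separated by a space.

-0.03 -4.33

A=(0,0), D=(7.00,0)
B = A + 2.00·(cos241°, sin241°) = (-0.9696, -1.7492)
|BD| = 8.1593
circle(B,6.00) ∩ circle(D,5.00): a=4.7537, h=3.6609
  candidates: C₊=(2.8888,2.8456) cross=29.870; C₋=(4.4584,-4.3059) cross=-29.870
  mode + wants cross > 0 → take C=(2.8888,2.8456) (cross=29.870)
ex = (C−B)/|BC| = (0.6431,0.7658); ey = (-0.7658,0.6431)
P = B + -1.37·ex + -2.38·ey = (-0.0280,-4.3289)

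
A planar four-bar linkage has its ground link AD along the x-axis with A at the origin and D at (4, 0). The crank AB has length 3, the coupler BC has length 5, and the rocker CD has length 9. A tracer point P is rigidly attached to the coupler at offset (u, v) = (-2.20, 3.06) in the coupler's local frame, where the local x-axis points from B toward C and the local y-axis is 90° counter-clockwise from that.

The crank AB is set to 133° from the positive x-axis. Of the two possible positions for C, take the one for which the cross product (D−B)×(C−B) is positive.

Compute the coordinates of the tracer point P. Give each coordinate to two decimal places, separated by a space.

A=(0,0), D=(4.00,0)
B = A + 3.00·(cos133°, sin133°) = (-2.0460, 2.1941)
|BD| = 6.4318
circle(B,5.00) ∩ circle(D,9.00): a=-1.1375, h=4.8689
  candidates: C₊=(-1.4543,7.1589) cross=31.316; C₋=(-4.7762,-1.9948) cross=-31.316
  mode + wants cross > 0 → take C=(-1.4543,7.1589) (cross=31.316)
ex = (C−B)/|BC| = (0.1183,0.9930); ey = (-0.9930,0.1183)
P = B + -2.20·ex + 3.06·ey = (-5.3448,0.3716)

-5.34 0.37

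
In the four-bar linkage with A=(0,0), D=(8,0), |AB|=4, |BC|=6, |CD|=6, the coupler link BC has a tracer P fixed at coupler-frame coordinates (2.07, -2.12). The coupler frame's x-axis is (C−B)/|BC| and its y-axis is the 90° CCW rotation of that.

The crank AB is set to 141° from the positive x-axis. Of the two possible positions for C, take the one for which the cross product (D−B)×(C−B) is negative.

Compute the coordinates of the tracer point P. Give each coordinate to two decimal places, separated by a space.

-2.43 -0.37

A=(0,0), D=(8.00,0)
B = A + 4.00·(cos141°, sin141°) = (-3.1086, 2.5173)
|BD| = 11.3902
circle(B,6.00) ∩ circle(D,6.00): a=5.6951, h=1.8883
  candidates: C₊=(2.8630,3.1002) cross=21.508; C₋=(2.0284,-0.5830) cross=-21.508
  mode - wants cross < 0 → take C=(2.0284,-0.5830) (cross=-21.508)
ex = (C−B)/|BC| = (0.8562,-0.5167); ey = (0.5167,0.8562)
P = B + 2.07·ex + -2.12·ey = (-2.4317,-0.3674)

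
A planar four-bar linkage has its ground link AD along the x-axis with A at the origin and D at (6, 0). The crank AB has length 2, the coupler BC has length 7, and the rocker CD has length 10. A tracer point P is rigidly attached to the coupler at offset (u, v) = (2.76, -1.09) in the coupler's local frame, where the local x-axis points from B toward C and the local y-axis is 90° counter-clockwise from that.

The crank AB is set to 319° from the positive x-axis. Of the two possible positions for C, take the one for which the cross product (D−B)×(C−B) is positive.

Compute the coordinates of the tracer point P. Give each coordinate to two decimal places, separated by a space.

A=(0,0), D=(6.00,0)
B = A + 2.00·(cos319°, sin319°) = (1.5094, -1.3121)
|BD| = 4.6784
circle(B,7.00) ∩ circle(D,10.00): a=-3.1115, h=6.2705
  candidates: C₊=(-3.2358,3.8340) cross=29.335; C₋=(0.2815,-8.2036) cross=-29.335
  mode + wants cross > 0 → take C=(-3.2358,3.8340) (cross=29.335)
ex = (C−B)/|BC| = (-0.6779,0.7352); ey = (-0.7352,-0.6779)
P = B + 2.76·ex + -1.09·ey = (0.4398,1.4558)

0.44 1.46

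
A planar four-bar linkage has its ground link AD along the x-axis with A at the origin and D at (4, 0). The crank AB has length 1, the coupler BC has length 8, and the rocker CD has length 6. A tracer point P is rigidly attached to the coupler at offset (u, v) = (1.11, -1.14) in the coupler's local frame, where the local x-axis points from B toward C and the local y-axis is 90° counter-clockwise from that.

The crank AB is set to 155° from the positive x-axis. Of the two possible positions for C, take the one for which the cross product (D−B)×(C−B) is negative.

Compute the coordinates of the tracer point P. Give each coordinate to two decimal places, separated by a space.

-1.16 -1.15

A=(0,0), D=(4.00,0)
B = A + 1.00·(cos155°, sin155°) = (-0.9063, 0.4226)
|BD| = 4.9245
circle(B,8.00) ∩ circle(D,6.00): a=5.3052, h=5.9879
  candidates: C₊=(4.8932,5.9331) cross=29.487; C₋=(3.8654,-5.9985) cross=-29.487
  mode - wants cross < 0 → take C=(3.8654,-5.9985) (cross=-29.487)
ex = (C−B)/|BC| = (0.5965,-0.8026); ey = (0.8026,0.5965)
P = B + 1.11·ex + -1.14·ey = (-1.1592,-1.1483)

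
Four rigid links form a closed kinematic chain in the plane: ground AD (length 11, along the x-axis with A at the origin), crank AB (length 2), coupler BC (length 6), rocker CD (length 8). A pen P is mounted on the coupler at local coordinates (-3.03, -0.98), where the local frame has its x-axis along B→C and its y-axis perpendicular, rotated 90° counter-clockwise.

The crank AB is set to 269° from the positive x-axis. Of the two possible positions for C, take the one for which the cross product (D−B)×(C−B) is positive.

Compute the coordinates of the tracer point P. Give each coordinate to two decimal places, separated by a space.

-1.04 -5.02

A=(0,0), D=(11.00,0)
B = A + 2.00·(cos269°, sin269°) = (-0.0349, -1.9997)
|BD| = 11.2146
circle(B,6.00) ∩ circle(D,8.00): a=4.3589, h=4.1231
  candidates: C₊=(3.5190,2.8345) cross=46.239; C₋=(4.9894,-5.2794) cross=-46.239
  mode + wants cross > 0 → take C=(3.5190,2.8345) (cross=46.239)
ex = (C−B)/|BC| = (0.5923,0.8057); ey = (-0.8057,0.5923)
P = B + -3.03·ex + -0.98·ey = (-1.0400,-5.0215)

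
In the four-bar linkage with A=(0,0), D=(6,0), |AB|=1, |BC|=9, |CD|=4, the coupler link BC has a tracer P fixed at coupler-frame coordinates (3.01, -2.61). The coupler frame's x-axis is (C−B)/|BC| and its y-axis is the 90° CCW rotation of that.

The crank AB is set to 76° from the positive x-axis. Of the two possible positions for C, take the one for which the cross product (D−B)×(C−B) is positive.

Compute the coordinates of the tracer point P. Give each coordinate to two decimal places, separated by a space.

A=(0,0), D=(6.00,0)
B = A + 1.00·(cos76°, sin76°) = (0.2419, 0.9703)
|BD| = 5.8393
circle(B,9.00) ∩ circle(D,4.00): a=8.4854, h=2.9997
  candidates: C₊=(9.1078,2.5182) cross=17.516; C₋=(8.1109,-3.3977) cross=-17.516
  mode + wants cross > 0 → take C=(9.1078,2.5182) (cross=17.516)
ex = (C−B)/|BC| = (0.9851,0.1720); ey = (-0.1720,0.9851)
P = B + 3.01·ex + -2.61·ey = (3.6560,-1.0831)

3.66 -1.08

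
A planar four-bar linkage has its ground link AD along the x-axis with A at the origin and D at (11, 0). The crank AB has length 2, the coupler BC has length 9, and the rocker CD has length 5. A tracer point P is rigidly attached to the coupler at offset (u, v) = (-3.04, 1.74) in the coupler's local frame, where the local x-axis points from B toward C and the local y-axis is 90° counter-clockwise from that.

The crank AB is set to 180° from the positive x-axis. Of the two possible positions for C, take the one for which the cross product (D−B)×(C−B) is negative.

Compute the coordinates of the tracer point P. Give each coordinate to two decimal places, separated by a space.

A=(0,0), D=(11.00,0)
B = A + 2.00·(cos180°, sin180°) = (-2.0000, 0.0000)
|BD| = 13.0000
circle(B,9.00) ∩ circle(D,5.00): a=8.6538, h=2.4720
  candidates: C₊=(6.6538,2.4720) cross=32.136; C₋=(6.6538,-2.4720) cross=-32.136
  mode - wants cross < 0 → take C=(6.6538,-2.4720) (cross=-32.136)
ex = (C−B)/|BC| = (0.9615,-0.2747); ey = (0.2747,0.9615)
P = B + -3.04·ex + 1.74·ey = (-4.4452,2.5081)

-4.45 2.51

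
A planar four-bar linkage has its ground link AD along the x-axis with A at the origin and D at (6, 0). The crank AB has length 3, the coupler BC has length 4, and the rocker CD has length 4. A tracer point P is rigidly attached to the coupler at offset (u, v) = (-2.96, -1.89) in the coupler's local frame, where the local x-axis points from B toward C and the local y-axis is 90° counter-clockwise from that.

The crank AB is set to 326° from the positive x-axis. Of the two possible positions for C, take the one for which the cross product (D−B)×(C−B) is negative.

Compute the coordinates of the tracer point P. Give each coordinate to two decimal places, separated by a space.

A=(0,0), D=(6.00,0)
B = A + 3.00·(cos326°, sin326°) = (2.4871, -1.6776)
|BD| = 3.8929
circle(B,4.00) ∩ circle(D,4.00): a=1.9464, h=3.4945
  candidates: C₊=(2.7377,2.3146) cross=13.604; C₋=(5.7494,-3.9921) cross=-13.604
  mode - wants cross < 0 → take C=(5.7494,-3.9921) (cross=-13.604)
ex = (C−B)/|BC| = (0.8156,-0.5786); ey = (0.5786,0.8156)
P = B + -2.96·ex + -1.89·ey = (-1.0206,-1.5062)

-1.02 -1.51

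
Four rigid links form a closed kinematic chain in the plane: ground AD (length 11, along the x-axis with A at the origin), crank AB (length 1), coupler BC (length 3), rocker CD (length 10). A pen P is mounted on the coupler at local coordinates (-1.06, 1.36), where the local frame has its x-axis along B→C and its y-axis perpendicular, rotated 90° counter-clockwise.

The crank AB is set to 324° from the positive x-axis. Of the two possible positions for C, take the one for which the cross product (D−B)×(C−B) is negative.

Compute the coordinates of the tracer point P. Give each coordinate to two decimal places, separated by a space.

1.83 0.80

A=(0,0), D=(11.00,0)
B = A + 1.00·(cos324°, sin324°) = (0.8090, -0.5878)
|BD| = 10.2079
circle(B,3.00) ∩ circle(D,10.00): a=0.6466, h=2.9295
  candidates: C₊=(1.2859,2.3741) cross=29.904; C₋=(1.6233,-3.4752) cross=-29.904
  mode - wants cross < 0 → take C=(1.6233,-3.4752) (cross=-29.904)
ex = (C−B)/|BC| = (0.2714,-0.9625); ey = (0.9625,0.2714)
P = B + -1.06·ex + 1.36·ey = (1.8303,0.8015)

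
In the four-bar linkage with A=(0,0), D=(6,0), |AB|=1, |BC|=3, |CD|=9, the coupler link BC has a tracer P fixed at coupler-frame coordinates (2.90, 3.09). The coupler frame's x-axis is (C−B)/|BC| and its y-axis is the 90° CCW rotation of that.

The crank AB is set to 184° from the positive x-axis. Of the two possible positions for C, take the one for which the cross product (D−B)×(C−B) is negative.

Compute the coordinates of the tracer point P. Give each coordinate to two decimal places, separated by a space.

A=(0,0), D=(6.00,0)
B = A + 1.00·(cos184°, sin184°) = (-0.9976, -0.0698)
|BD| = 6.9979
circle(B,3.00) ∩ circle(D,9.00): a=-1.6454, h=2.5085
  candidates: C₊=(-2.6679,2.4222) cross=17.554; C₋=(-2.6179,-2.5945) cross=-17.554
  mode - wants cross < 0 → take C=(-2.6179,-2.5945) (cross=-17.554)
ex = (C−B)/|BC| = (-0.5401,-0.8416); ey = (0.8416,-0.5401)
P = B + 2.90·ex + 3.09·ey = (0.0366,-4.1793)

0.04 -4.18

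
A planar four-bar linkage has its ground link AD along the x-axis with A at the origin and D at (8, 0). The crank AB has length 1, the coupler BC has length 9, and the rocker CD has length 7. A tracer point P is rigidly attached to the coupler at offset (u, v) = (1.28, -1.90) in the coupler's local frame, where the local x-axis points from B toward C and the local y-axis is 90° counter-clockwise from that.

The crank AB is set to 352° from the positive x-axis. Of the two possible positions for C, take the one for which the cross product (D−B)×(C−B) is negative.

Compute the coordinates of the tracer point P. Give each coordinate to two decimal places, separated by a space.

A=(0,0), D=(8.00,0)
B = A + 1.00·(cos352°, sin352°) = (0.9903, -0.1392)
|BD| = 7.0111
circle(B,9.00) ∩ circle(D,7.00): a=5.7876, h=6.8923
  candidates: C₊=(6.6400,6.8666) cross=48.322; C₋=(6.9136,-6.9152) cross=-48.322
  mode - wants cross < 0 → take C=(6.9136,-6.9152) (cross=-48.322)
ex = (C−B)/|BC| = (0.6581,-0.7529); ey = (0.7529,0.6581)
P = B + 1.28·ex + -1.90·ey = (0.4022,-2.3534)

0.40 -2.35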